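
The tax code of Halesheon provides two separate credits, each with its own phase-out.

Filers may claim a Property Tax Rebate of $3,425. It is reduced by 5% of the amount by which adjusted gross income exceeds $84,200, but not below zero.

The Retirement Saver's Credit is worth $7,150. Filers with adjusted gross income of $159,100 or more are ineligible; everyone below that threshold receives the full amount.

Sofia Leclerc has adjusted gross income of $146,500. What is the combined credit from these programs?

$7,460

Property Tax Rebate: 5% of the $62,300 excess over $84,200 is $3,115; credit = $3,425 − $3,115 = $310.
Retirement Saver's Credit: $146,500 is below the $159,100 cutoff, so the full $7,150 applies.
Total: $310 + $7,150 = $7,460.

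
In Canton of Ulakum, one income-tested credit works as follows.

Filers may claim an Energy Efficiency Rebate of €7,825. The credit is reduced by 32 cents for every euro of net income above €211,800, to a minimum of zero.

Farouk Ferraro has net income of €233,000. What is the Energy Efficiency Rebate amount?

Energy Efficiency Rebate: 32% of the €21,200 excess over €211,800 is €6,784; credit = €7,825 − €6,784 = €1,041.

€1,041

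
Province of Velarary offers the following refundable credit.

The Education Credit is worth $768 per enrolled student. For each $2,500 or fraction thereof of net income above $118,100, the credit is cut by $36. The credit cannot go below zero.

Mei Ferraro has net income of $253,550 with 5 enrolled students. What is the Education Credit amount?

$1,860

Education Credit: base = 5 × $768 = $3,840. income exceeds $118,100 by $135,450, which is 55 full-or-partial $2,500 increments; reduction = 55 × $36 = $1,980, leaving $1,860.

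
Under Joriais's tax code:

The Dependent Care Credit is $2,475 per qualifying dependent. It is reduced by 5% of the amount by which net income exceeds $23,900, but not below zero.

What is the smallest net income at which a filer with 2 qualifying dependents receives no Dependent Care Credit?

$122,900

Full credit = 2 × $2,475 = $4,950.
The credit falls by 5% of each dollar above $23,900, so it reaches zero when the excess is $4,950 / 5% = $99,000: income = $23,900 + $99,000 = $122,900.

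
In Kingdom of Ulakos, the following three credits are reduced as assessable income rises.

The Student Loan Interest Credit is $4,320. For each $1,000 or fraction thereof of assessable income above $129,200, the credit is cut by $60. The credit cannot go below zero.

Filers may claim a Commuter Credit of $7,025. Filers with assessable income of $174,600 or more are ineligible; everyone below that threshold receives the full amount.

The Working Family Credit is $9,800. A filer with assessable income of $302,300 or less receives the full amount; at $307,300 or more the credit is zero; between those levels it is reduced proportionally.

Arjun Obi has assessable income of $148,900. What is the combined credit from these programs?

$19,945

Student Loan Interest Credit: income exceeds $129,200 by $19,700, which is 20 full-or-partial $1,000 increments; reduction = 20 × $60 = $1,200, leaving $3,120.
Commuter Credit: $148,900 is below the $174,600 cutoff, so the full $7,025 applies.
Working Family Credit: $148,900 is at or below the $302,300 threshold, so the full $9,800 applies.
Total: $3,120 + $7,025 + $9,800 = $19,945.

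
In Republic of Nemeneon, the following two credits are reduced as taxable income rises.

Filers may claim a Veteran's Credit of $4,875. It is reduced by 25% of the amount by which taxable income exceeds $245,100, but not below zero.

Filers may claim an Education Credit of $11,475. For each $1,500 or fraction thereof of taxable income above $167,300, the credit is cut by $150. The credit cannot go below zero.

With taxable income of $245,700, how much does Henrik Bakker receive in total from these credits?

$8,250

Veteran's Credit: 25% of the $600 excess over $245,100 is $150; credit = $4,875 − $150 = $4,725.
Education Credit: income exceeds $167,300 by $78,400, which is 53 full-or-partial $1,500 increments; reduction = 53 × $150 = $7,950, leaving $3,525.
Total: $4,725 + $3,525 = $8,250.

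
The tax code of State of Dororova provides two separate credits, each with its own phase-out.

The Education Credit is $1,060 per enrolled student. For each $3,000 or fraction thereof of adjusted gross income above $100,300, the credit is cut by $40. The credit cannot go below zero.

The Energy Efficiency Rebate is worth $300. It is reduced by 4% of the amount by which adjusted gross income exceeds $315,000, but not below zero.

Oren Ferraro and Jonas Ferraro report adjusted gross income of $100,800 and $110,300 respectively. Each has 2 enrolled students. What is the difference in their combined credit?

$120

Oren ($100,800): Education Credit: base = 2 × $1,060 = $2,120. income exceeds $100,300 by $500, which is 1 full-or-partial $3,000 increment; reduction = 1 × $40 = $40, leaving $2,080. Energy Efficiency Rebate: $100,800 is at or below the $315,000 threshold, so the full $300 applies. total $2,080 + $300 = $2,380
Jonas ($110,300): Education Credit: base = 2 × $1,060 = $2,120. income exceeds $100,300 by $10,000, which is 4 full-or-partial $3,000 increments; reduction = 4 × $40 = $160, leaving $1,960. Energy Efficiency Rebate: $110,300 is at or below the $315,000 threshold, so the full $300 applies. total $1,960 + $300 = $2,260
Difference: |$2,380 − $2,260| = $120.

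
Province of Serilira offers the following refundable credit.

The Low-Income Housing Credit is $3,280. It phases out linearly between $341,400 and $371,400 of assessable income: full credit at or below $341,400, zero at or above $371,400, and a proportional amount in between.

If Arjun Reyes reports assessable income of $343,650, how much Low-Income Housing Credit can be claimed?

$3,034

Low-Income Housing Credit: $343,650 is $2,250 into a $30,000 phase-out range, leaving 27,750/30,000 of the credit: $3,280 × 27,750/30,000 = $3,034.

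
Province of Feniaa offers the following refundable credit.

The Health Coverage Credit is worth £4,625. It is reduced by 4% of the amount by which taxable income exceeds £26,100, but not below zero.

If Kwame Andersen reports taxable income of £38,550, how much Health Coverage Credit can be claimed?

Health Coverage Credit: 4% of the £12,450 excess over £26,100 is £498; credit = £4,625 − £498 = £4,127.

£4,127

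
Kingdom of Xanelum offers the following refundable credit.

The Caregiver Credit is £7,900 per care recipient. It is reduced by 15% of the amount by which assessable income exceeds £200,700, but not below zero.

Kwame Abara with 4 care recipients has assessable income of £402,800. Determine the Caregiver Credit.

Caregiver Credit: base = 4 × £7,900 = £31,600. 15% of the £202,100 excess over £200,700 is £30,315; credit = £31,600 − £30,315 = £1,285.

£1,285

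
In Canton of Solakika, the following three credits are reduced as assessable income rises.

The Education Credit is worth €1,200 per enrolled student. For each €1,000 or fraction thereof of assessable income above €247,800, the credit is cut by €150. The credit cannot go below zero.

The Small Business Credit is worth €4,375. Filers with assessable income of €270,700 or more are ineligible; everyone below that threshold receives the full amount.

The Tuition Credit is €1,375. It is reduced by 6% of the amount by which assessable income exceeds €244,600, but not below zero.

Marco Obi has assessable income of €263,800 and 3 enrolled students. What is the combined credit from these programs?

Education Credit: base = 3 × €1,200 = €3,600. income exceeds €247,800 by €16,000, which is 16 full-or-partial €1,000 increments; reduction = 16 × €150 = €2,400, leaving €1,200.
Small Business Credit: €263,800 is below the €270,700 cutoff, so the full €4,375 applies.
Tuition Credit: 6% of the €19,200 excess over €244,600 is €1,152; credit = €1,375 − €1,152 = €223.
Total: €1,200 + €4,375 + €223 = €5,798.

€5,798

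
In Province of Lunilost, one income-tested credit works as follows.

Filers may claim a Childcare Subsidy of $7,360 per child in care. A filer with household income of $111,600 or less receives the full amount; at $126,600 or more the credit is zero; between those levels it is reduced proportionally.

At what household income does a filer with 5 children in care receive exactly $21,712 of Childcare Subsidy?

$117,750

Full credit = 5 × $7,360 = $36,800.
$21,712 is 21,712/36,800 of the full $36,800, so 15,088/36,800 of the $15,000 range has been used: income = $111,600 + $15,000 × 15,088/36,800 = $117,750.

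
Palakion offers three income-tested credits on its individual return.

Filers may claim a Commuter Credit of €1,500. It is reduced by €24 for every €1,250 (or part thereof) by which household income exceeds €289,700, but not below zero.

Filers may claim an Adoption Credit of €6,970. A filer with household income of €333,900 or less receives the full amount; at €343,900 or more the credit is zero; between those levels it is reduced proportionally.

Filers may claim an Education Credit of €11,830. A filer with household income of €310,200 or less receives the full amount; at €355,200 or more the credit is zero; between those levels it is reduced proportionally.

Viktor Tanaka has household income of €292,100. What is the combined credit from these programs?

€20,252

Commuter Credit: income exceeds €289,700 by €2,400, which is 2 full-or-partial €1,250 increments; reduction = 2 × €24 = €48, leaving €1,452.
Adoption Credit: €292,100 is at or below the €333,900 threshold, so the full €6,970 applies.
Education Credit: €292,100 is at or below the €310,200 threshold, so the full €11,830 applies.
Total: €1,452 + €6,970 + €11,830 = €20,252.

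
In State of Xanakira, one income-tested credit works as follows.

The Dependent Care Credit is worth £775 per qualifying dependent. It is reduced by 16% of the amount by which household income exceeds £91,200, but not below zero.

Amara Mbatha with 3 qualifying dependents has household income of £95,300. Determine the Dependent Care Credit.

Dependent Care Credit: base = 3 × £775 = £2,325. 16% of the £4,100 excess over £91,200 is £656; credit = £2,325 − £656 = £1,669.

£1,669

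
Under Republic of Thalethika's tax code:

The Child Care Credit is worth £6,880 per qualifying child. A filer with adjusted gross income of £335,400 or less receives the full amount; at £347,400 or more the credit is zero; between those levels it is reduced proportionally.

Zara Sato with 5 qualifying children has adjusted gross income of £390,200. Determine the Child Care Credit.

Child Care Credit: base = 5 × £6,880 = £34,400. £390,200 is at or above £347,400, so the credit is £0.

£0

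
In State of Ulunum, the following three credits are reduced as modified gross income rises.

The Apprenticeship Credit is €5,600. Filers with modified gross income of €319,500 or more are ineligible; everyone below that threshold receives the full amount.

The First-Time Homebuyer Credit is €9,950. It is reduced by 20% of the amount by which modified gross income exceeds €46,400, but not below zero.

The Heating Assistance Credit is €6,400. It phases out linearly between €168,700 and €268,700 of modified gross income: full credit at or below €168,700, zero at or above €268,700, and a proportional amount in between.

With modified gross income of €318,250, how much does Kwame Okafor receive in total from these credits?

€5,600

Apprenticeship Credit: €318,250 is below the €319,500 cutoff, so the full €5,600 applies.
First-Time Homebuyer Credit: 20% of the €271,850 excess over €46,400 is €54,370 ≥ base, so the credit is €0.
Heating Assistance Credit: €318,250 is at or above €268,700, so the credit is €0.
Total: €5,600 + €0 + €0 = €5,600.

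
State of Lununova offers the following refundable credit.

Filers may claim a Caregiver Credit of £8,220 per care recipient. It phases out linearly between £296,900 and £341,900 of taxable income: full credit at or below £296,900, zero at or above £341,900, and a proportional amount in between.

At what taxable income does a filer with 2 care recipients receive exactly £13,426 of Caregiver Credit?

Full credit = 2 × £8,220 = £16,440.
£13,426 is 13,426/16,440 of the full £16,440, so 3,014/16,440 of the £45,000 range has been used: income = £296,900 + £45,000 × 3,014/16,440 = £305,150.

£305,150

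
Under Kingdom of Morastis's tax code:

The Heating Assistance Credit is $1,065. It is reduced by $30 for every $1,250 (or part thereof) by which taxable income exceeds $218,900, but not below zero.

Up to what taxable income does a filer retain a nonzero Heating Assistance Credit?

$262,650

After 35 increments the reduction is 35 × $30 = $1,050, leaving $15; one more increment wipes it out. Increment 35 ends at excess 35 × $1,250 = $43,750, so the highest qualifying income is $218,900 + $43,750 = $262,650.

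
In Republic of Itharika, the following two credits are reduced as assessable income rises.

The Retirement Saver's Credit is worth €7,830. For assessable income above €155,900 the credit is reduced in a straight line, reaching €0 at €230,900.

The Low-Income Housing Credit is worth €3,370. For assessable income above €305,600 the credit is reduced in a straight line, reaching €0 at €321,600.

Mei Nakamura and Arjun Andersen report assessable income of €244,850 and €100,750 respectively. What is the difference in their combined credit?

Mei (€244,850): Retirement Saver's Credit: €244,850 is at or above €230,900, so the credit is €0. Low-Income Housing Credit: €244,850 is at or below the €305,600 threshold, so the full €3,370 applies. total €0 + €3,370 = €3,370
Arjun (€100,750): Retirement Saver's Credit: €100,750 is at or below the €155,900 threshold, so the full €7,830 applies. Low-Income Housing Credit: €100,750 is at or below the €305,600 threshold, so the full €3,370 applies. total €7,830 + €3,370 = €11,200
Difference: |€3,370 − €11,200| = €7,830.

€7,830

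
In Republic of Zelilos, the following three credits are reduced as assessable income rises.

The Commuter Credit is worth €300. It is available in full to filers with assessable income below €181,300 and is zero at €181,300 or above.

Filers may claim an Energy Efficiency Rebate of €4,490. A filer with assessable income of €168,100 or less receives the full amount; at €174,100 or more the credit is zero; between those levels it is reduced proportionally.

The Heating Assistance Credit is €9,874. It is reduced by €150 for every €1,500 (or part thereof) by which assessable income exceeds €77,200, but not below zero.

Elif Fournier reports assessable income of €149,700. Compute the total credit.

€7,314

Commuter Credit: €149,700 is below the €181,300 cutoff, so the full €300 applies.
Energy Efficiency Rebate: €149,700 is at or below the €168,100 threshold, so the full €4,490 applies.
Heating Assistance Credit: income exceeds €77,200 by €72,500, which is 49 full-or-partial €1,500 increments; reduction = 49 × €150 = €7,350, leaving €2,524.
Total: €300 + €4,490 + €2,524 = €7,314.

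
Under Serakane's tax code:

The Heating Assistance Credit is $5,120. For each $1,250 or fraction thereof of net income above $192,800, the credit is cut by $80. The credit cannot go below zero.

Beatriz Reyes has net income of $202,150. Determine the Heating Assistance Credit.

$4,480

Heating Assistance Credit: income exceeds $192,800 by $9,350, which is 8 full-or-partial $1,250 increments; reduction = 8 × $80 = $640, leaving $4,480.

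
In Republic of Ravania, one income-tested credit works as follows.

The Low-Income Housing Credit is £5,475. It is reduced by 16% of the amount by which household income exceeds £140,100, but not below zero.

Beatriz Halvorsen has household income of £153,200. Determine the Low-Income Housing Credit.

Low-Income Housing Credit: 16% of the £13,100 excess over £140,100 is £2,096; credit = £5,475 − £2,096 = £3,379.

£3,379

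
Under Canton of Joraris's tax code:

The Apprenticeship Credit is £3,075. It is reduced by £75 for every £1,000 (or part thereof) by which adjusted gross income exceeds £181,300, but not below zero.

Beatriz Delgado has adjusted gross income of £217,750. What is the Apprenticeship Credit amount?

Apprenticeship Credit: income exceeds £181,300 by £36,450, which is 37 full-or-partial £1,000 increments; reduction = 37 × £75 = £2,775, leaving £300.

£300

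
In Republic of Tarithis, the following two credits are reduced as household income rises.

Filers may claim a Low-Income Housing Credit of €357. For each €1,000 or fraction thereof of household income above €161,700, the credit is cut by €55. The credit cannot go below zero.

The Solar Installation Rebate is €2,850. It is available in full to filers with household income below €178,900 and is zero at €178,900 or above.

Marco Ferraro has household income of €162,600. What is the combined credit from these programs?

€3,152

Low-Income Housing Credit: income exceeds €161,700 by €900, which is 1 full-or-partial €1,000 increment; reduction = 1 × €55 = €55, leaving €302.
Solar Installation Rebate: €162,600 is below the €178,900 cutoff, so the full €2,850 applies.
Total: €302 + €2,850 = €3,152.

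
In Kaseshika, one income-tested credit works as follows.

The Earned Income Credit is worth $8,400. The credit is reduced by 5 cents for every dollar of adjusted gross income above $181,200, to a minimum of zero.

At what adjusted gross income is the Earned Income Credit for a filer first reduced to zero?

$349,200

The credit falls by 5% of each dollar above $181,200, so it reaches zero when the excess is $8,400 / 5% = $168,000: income = $181,200 + $168,000 = $349,200.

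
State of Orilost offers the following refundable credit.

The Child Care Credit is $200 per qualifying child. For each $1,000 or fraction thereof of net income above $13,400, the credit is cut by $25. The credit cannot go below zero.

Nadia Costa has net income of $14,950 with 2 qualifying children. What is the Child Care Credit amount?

Child Care Credit: base = 2 × $200 = $400. income exceeds $13,400 by $1,550, which is 2 full-or-partial $1,000 increments; reduction = 2 × $25 = $50, leaving $350.

$350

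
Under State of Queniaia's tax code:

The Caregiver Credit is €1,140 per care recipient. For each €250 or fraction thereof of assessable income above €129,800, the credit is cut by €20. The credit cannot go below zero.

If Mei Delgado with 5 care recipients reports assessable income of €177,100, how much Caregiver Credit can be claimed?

€1,900

Caregiver Credit: base = 5 × €1,140 = €5,700. income exceeds €129,800 by €47,300, which is 190 full-or-partial €250 increments; reduction = 190 × €20 = €3,800, leaving €1,900.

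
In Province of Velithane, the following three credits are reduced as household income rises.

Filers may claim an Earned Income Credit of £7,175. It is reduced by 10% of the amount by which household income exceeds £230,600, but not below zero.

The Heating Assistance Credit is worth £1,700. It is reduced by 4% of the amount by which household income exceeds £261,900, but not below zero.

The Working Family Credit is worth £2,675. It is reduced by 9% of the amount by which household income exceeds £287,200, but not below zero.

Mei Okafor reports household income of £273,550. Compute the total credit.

£6,789

Earned Income Credit: 10% of the £42,950 excess over £230,600 is £4,295; credit = £7,175 − £4,295 = £2,880.
Heating Assistance Credit: 4% of the £11,650 excess over £261,900 is £466; credit = £1,700 − £466 = £1,234.
Working Family Credit: £273,550 is at or below the £287,200 threshold, so the full £2,675 applies.
Total: £2,880 + £1,234 + £2,675 = £6,789.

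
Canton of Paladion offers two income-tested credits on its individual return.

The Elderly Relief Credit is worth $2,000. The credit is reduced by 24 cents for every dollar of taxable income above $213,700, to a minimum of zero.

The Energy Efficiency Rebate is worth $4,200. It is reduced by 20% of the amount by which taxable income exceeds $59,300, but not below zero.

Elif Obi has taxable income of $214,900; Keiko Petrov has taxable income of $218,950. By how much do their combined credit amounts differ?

$972

Elif ($214,900): Elderly Relief Credit: 24% of the $1,200 excess over $213,700 is $288; credit = $2,000 − $288 = $1,712. Energy Efficiency Rebate: 20% of the $155,600 excess over $59,300 is $31,120 ≥ base, so the credit is $0. total $1,712 + $0 = $1,712
Keiko ($218,950): Elderly Relief Credit: 24% of the $5,250 excess over $213,700 is $1,260; credit = $2,000 − $1,260 = $740. Energy Efficiency Rebate: 20% of the $159,650 excess over $59,300 is $31,930 ≥ base, so the credit is $0. total $740 + $0 = $740
Difference: |$1,712 − $740| = $972.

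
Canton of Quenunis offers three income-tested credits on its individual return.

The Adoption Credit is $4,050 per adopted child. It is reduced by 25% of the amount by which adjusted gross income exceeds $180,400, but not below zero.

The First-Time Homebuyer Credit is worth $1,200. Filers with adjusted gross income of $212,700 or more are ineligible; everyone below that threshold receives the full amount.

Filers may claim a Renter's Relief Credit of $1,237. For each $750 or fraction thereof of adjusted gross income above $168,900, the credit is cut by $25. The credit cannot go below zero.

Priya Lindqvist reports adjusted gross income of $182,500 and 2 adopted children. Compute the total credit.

Adoption Credit: base = 2 × $4,050 = $8,100. 25% of the $2,100 excess over $180,400 is $525; credit = $8,100 − $525 = $7,575.
First-Time Homebuyer Credit: $182,500 is below the $212,700 cutoff, so the full $1,200 applies.
Renter's Relief Credit: income exceeds $168,900 by $13,600, which is 19 full-or-partial $750 increments; reduction = 19 × $25 = $475, leaving $762.
Total: $7,575 + $1,200 + $762 = $9,537.

$9,537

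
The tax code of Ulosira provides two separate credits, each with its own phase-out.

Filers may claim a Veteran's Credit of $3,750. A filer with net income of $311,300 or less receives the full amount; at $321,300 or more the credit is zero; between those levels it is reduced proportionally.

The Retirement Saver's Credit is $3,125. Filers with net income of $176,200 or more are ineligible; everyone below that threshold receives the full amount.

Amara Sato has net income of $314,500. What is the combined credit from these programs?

Veteran's Credit: $314,500 is $3,200 into a $10,000 phase-out range, leaving 6,800/10,000 of the credit: $3,750 × 6,800/10,000 = $2,550.
Retirement Saver's Credit: $314,500 meets or exceeds the $176,200 cutoff, so the credit is $0.
Total: $2,550 + $0 = $2,550.

$2,550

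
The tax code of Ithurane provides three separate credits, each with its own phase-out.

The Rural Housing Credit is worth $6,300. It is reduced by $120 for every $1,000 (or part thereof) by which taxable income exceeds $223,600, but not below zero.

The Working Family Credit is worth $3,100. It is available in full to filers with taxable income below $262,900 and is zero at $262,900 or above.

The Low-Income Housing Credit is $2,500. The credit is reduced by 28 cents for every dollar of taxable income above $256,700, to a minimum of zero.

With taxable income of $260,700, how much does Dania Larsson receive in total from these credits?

Rural Housing Credit: income exceeds $223,600 by $37,100, which is 38 full-or-partial $1,000 increments; reduction = 38 × $120 = $4,560, leaving $1,740.
Working Family Credit: $260,700 is below the $262,900 cutoff, so the full $3,100 applies.
Low-Income Housing Credit: 28% of the $4,000 excess over $256,700 is $1,120; credit = $2,500 − $1,120 = $1,380.
Total: $1,740 + $3,100 + $1,380 = $6,220.

$6,220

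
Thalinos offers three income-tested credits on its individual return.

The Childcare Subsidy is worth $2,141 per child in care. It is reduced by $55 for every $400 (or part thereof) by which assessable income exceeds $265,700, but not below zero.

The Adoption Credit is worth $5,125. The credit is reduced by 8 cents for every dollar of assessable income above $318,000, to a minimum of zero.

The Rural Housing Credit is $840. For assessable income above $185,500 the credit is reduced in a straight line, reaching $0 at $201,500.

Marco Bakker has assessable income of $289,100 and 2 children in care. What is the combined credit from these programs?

Childcare Subsidy: base = 2 × $2,141 = $4,282. income exceeds $265,700 by $23,400, which is 59 full-or-partial $400 increments; reduction = 59 × $55 = $3,245, leaving $1,037.
Adoption Credit: $289,100 is at or below the $318,000 threshold, so the full $5,125 applies.
Rural Housing Credit: $289,100 is at or above $201,500, so the credit is $0.
Total: $1,037 + $5,125 + $0 = $6,162.

$6,162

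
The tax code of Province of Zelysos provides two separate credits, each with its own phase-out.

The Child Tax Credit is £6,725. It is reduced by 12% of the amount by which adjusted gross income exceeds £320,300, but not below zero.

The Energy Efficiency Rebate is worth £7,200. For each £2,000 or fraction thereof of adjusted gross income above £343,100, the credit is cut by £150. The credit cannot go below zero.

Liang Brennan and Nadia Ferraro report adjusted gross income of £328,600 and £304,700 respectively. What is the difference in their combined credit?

£996

Liang (£328,600): Child Tax Credit: 12% of the £8,300 excess over £320,300 is £996; credit = £6,725 − £996 = £5,729. Energy Efficiency Rebate: £328,600 is at or below the £343,100 threshold, so the full £7,200 applies. total £5,729 + £7,200 = £12,929
Nadia (£304,700): Child Tax Credit: £304,700 is at or below the £320,300 threshold, so the full £6,725 applies. Energy Efficiency Rebate: £304,700 is at or below the £343,100 threshold, so the full £7,200 applies. total £6,725 + £7,200 = £13,925
Difference: |£12,929 − £13,925| = £996.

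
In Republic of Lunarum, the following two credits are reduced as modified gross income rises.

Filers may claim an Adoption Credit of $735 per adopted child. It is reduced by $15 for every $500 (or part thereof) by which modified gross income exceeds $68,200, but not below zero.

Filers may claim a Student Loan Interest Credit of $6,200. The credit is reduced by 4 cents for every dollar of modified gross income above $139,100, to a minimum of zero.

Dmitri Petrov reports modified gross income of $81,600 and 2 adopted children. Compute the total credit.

$7,265

Adoption Credit: base = 2 × $735 = $1,470. income exceeds $68,200 by $13,400, which is 27 full-or-partial $500 increments; reduction = 27 × $15 = $405, leaving $1,065.
Student Loan Interest Credit: $81,600 is at or below the $139,100 threshold, so the full $6,200 applies.
Total: $1,065 + $6,200 = $7,265.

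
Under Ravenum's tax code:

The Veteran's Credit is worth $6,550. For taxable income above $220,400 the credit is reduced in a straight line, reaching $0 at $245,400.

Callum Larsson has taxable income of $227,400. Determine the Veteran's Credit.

Veteran's Credit: $227,400 is $7,000 into a $25,000 phase-out range, leaving 18,000/25,000 of the credit: $6,550 × 18,000/25,000 = $4,716.

$4,716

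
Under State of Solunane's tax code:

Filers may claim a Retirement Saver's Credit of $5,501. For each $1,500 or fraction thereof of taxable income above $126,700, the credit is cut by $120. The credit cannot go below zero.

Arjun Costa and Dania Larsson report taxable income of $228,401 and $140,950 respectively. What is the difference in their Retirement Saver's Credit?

$4,301

Arjun ($228,401): Retirement Saver's Credit: income exceeds $126,700 by $101,701 → 68 increments × $120 = $8,160 ≥ base, so the credit is $0.
Dania ($140,950): Retirement Saver's Credit: income exceeds $126,700 by $14,250, which is 10 full-or-partial $1,500 increments; reduction = 10 × $120 = $1,200, leaving $4,301.
Difference: |$0 − $4,301| = $4,301.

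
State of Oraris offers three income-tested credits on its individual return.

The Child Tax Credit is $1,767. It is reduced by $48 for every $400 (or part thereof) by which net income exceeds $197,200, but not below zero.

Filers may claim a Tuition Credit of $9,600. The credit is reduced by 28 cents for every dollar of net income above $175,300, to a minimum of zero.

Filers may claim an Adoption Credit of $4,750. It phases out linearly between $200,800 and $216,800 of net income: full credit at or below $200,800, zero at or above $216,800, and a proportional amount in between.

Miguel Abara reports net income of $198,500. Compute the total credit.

$9,429

Child Tax Credit: income exceeds $197,200 by $1,300, which is 4 full-or-partial $400 increments; reduction = 4 × $48 = $192, leaving $1,575.
Tuition Credit: 28% of the $23,200 excess over $175,300 is $6,496; credit = $9,600 − $6,496 = $3,104.
Adoption Credit: $198,500 is at or below the $200,800 threshold, so the full $4,750 applies.
Total: $1,575 + $3,104 + $4,750 = $9,429.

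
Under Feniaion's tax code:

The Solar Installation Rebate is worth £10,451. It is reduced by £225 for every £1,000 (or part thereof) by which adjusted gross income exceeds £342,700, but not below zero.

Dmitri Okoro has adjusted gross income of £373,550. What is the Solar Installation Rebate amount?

Solar Installation Rebate: income exceeds £342,700 by £30,850, which is 31 full-or-partial £1,000 increments; reduction = 31 × £225 = £6,975, leaving £3,476.

£3,476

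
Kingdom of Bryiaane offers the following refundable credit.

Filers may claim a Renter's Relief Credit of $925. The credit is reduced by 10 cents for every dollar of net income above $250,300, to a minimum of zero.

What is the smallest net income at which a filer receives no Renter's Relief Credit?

The credit falls by 10% of each dollar above $250,300, so it reaches zero when the excess is $925 / 10% = $9,250: income = $250,300 + $9,250 = $259,550.

$259,550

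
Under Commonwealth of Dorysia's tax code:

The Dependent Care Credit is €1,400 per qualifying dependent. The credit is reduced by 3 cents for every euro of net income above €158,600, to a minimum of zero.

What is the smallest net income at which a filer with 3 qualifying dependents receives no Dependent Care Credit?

Full credit = 3 × €1,400 = €4,200.
The credit falls by 3% of each euro above €158,600, so it reaches zero when the excess is €4,200 / 3% = €140,000: income = €158,600 + €140,000 = €298,600.

€298,600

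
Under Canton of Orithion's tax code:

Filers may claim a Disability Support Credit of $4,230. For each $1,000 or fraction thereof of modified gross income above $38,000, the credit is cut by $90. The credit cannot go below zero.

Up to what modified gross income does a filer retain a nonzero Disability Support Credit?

$84,000

After 46 increments the reduction is 46 × $90 = $4,140, leaving $90; one more increment wipes it out. Increment 46 ends at excess 46 × $1,000 = $46,000, so the highest qualifying income is $38,000 + $46,000 = $84,000.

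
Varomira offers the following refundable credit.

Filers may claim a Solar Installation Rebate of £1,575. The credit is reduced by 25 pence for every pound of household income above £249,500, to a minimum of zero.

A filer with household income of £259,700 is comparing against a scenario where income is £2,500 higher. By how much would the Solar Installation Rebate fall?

At £259,700 — 25% of the £10,200 excess over £249,500 is £2,550 ≥ base, so the credit is £0.
At £262,200 — 25% of the £12,700 excess over £249,500 is £3,175 ≥ base, so the credit is £0.
Lost: £0 − £0 = £0.

£0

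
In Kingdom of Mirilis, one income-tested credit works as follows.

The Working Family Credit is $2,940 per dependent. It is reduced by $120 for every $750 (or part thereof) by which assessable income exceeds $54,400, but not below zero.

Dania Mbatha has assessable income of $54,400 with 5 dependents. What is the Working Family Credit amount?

Working Family Credit: base = 5 × $2,940 = $14,700. $54,400 is at or below the $54,400 threshold, so the full $14,700 applies.

$14,700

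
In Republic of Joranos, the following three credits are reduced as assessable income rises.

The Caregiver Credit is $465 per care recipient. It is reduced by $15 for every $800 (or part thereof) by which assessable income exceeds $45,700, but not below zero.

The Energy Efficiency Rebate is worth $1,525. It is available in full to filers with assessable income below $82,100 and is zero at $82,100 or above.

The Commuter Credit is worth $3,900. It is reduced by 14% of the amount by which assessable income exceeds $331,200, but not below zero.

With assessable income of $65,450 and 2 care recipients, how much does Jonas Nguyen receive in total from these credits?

Caregiver Credit: base = 2 × $465 = $930. income exceeds $45,700 by $19,750, which is 25 full-or-partial $800 increments; reduction = 25 × $15 = $375, leaving $555.
Energy Efficiency Rebate: $65,450 is below the $82,100 cutoff, so the full $1,525 applies.
Commuter Credit: $65,450 is at or below the $331,200 threshold, so the full $3,900 applies.
Total: $555 + $1,525 + $3,900 = $5,980.

$5,980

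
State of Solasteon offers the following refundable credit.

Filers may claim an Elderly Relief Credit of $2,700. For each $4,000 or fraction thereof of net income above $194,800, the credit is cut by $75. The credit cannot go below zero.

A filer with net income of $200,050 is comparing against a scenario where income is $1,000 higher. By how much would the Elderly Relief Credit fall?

$0

At $200,050 — income exceeds $194,800 by $5,250, which is 2 full-or-partial $4,000 increments; reduction = 2 × $75 = $150, leaving $2,550.
At $201,050 — income exceeds $194,800 by $6,250, which is 2 full-or-partial $4,000 increments; reduction = 2 × $75 = $150, leaving $2,550.
Lost: $2,550 − $2,550 = $0.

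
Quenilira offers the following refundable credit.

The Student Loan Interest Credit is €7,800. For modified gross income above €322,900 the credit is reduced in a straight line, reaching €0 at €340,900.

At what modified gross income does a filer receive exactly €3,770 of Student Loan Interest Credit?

€3,770 is 3,770/7,800 of the full €7,800, so 4,030/7,800 of the €18,000 range has been used: income = €322,900 + €18,000 × 4,030/7,800 = €332,200.

€332,200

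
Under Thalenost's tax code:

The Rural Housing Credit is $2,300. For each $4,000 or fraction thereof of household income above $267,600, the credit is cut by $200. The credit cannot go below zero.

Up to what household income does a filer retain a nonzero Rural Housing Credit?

After 11 increments the reduction is 11 × $200 = $2,200, leaving $100; one more increment wipes it out. Increment 11 ends at excess 11 × $4,000 = $44,000, so the highest qualifying income is $267,600 + $44,000 = $311,600.

$311,600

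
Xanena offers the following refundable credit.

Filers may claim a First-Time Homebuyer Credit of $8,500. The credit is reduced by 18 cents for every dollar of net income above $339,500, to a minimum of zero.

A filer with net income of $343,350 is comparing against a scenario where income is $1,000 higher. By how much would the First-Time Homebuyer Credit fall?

$180

At $343,350 — 18% of the $3,850 excess over $339,500 is $693; credit = $8,500 − $693 = $7,807.
At $344,350 — 18% of the $4,850 excess over $339,500 is $873; credit = $8,500 − $873 = $7,627.
Lost: $7,807 − $7,627 = $180.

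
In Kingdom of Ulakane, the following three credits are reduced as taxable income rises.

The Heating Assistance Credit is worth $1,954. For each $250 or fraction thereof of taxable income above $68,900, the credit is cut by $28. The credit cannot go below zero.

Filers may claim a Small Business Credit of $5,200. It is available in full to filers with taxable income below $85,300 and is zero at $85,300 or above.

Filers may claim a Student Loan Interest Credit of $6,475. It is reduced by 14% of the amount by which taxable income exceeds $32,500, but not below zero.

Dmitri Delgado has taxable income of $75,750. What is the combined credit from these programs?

$6,790

Heating Assistance Credit: income exceeds $68,900 by $6,850, which is 28 full-or-partial $250 increments; reduction = 28 × $28 = $784, leaving $1,170.
Small Business Credit: $75,750 is below the $85,300 cutoff, so the full $5,200 applies.
Student Loan Interest Credit: 14% of the $43,250 excess over $32,500 is $6,055; credit = $6,475 − $6,055 = $420.
Total: $1,170 + $5,200 + $420 = $6,790.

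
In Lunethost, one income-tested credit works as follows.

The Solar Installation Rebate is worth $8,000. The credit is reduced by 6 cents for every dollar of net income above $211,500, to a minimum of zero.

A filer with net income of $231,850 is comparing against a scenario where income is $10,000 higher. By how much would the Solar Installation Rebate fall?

$600

At $231,850 — 6% of the $20,350 excess over $211,500 is $1,221; credit = $8,000 − $1,221 = $6,779.
At $241,850 — 6% of the $30,350 excess over $211,500 is $1,821; credit = $8,000 − $1,821 = $6,179.
Lost: $6,779 − $6,179 = $600.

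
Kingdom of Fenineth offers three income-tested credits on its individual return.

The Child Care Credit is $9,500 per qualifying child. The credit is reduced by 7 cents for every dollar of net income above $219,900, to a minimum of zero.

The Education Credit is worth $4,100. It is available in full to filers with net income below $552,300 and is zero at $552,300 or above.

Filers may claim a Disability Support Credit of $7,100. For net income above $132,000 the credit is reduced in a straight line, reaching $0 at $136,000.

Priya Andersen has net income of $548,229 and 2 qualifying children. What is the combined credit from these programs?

$4,100

Child Care Credit: base = 2 × $9,500 = $19,000. 7% of the $328,329 excess over $219,900 is $22,983.03 ≥ base, so the credit is $0.
Education Credit: $548,229 is below the $552,300 cutoff, so the full $4,100 applies.
Disability Support Credit: $548,229 is at or above $136,000, so the credit is $0.
Total: $0 + $4,100 + $0 = $4,100.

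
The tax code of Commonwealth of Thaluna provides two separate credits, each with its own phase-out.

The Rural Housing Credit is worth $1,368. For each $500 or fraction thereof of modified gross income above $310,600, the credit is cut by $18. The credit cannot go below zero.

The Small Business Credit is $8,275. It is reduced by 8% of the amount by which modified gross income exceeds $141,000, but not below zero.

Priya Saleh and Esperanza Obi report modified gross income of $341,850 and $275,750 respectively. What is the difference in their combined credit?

$1,134

Priya ($341,850): Rural Housing Credit: income exceeds $310,600 by $31,250, which is 63 full-or-partial $500 increments; reduction = 63 × $18 = $1,134, leaving $234. Small Business Credit: 8% of the $200,850 excess over $141,000 is $16,068 ≥ base, so the credit is $0. total $234 + $0 = $234
Esperanza ($275,750): Rural Housing Credit: $275,750 is at or below the $310,600 threshold, so the full $1,368 applies. Small Business Credit: 8% of the $134,750 excess over $141,000 is $10,780 ≥ base, so the credit is $0. total $1,368 + $0 = $1,368
Difference: |$234 − $1,368| = $1,134.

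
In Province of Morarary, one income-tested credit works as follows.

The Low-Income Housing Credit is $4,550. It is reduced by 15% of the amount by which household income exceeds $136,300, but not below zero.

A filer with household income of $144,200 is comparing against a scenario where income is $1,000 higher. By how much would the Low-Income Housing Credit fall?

$150

At $144,200 — 15% of the $7,900 excess over $136,300 is $1,185; credit = $4,550 − $1,185 = $3,365.
At $145,200 — 15% of the $8,900 excess over $136,300 is $1,335; credit = $4,550 − $1,335 = $3,215.
Lost: $3,365 − $3,215 = $150.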